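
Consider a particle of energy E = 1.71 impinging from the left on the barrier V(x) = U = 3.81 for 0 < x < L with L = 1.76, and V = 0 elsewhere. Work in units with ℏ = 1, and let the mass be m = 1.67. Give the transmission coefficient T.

T = 0.000354

E < U: inside the barrier ψ ∝ e^{±κx} with κ = √(2m(U − E))/ℏ = 2.648.
κL = 4.661, sinh(κL) = 52.88.
Matching ψ, ψ′ at both faces gives T = [1 + U² sinh²(κL) / (4E(U − E))]⁻¹ = 1/2826 = 0.000354.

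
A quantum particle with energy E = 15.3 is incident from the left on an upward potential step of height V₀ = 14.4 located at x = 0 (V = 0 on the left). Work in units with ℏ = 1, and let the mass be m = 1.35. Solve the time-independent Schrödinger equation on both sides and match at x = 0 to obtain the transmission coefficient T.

T = 0.628

The wavenumbers are k₁ = √(2mE)/ℏ = 6.427 on the left and k₂ = √(2m(E − V₀))/ℏ = 1.559 on the right.
Continuity of ψ and ψ′ at the step yields the reflection amplitude r = (k₁ − k₂)/(k₁ + k₂) = 0.6096; thus R = |r|² = 0.3716, T = 0.6284.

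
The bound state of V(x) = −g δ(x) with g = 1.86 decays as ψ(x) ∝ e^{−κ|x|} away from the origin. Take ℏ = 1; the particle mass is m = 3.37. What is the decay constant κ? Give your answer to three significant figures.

Integrate −(ℏ²/2m)ψ'' − gδ(x)ψ = Eψ from −ε to +ε: the ψ'' term gives ψ'(0⁺) − ψ'(0⁻) and the δ term gives −(2mg/ℏ²)ψ(0).
With ψ ∝ e^{−κ|x|} this yields −2κ = −2mg/ℏ², so κ = mg/ℏ² = 6.268.

κ = 6.27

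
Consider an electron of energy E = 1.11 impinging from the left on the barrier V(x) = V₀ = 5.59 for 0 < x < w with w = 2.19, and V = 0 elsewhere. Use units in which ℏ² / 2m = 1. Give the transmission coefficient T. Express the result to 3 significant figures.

Since E < V₀ the interior solution is evanescent with decay constant κ = √(2m(V₀ − E))/ℏ = 2.117.
κw = 4.635, sinh(κw) = 51.53.
The exact tunnelling result is T⁻¹ = 1 + V₀² sinh²(κw) / [4E(V₀ − E)] = 4172, so T = 0.000240.

T = 0.000240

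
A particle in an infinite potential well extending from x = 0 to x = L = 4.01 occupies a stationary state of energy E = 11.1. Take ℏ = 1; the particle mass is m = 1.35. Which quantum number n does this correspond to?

n = 7

From E_n = n²π²ℏ²/(2mL²) invert to n = √(2mL²E)/(πℏ).
n = (4.01/π) × √(2 × 1.35 × 11.1) = 6.988 → n = 7.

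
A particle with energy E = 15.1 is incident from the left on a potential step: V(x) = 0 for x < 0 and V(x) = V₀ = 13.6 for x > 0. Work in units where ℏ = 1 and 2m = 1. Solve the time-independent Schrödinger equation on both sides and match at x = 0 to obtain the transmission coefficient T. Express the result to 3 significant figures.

T = 0.729

The wavenumbers are k₁ = √(2mE)/ℏ = 3.886 on the left and k₂ = √(2m(E − V₀))/ℏ = 1.225 on the right.
Matching ψ and ψ′ at x = 0 gives r = (k₁ − k₂)/(k₁ + k₂), so R = r² = 0.2711 and T = 1 − R = 0.7289.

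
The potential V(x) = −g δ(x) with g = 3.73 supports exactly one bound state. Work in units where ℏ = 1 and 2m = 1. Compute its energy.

E = -3.48

For x ≠ 0 the bound state is ψ ∝ e^{−κ|x|}; integrating the TISE across the delta gives the cusp condition 2κ = 2mg/ℏ², so κ = 1.865.
Then E = −ℏ²κ²/(2m) = −mg²/(2ℏ²) = -3.478.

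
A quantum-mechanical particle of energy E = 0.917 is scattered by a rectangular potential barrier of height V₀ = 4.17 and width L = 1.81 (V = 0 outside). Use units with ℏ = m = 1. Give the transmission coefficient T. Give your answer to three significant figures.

Since E < V₀ the interior solution is evanescent with decay constant κ = √(2m(V₀ − E))/ℏ = 2.551.
κL = 4.617, sinh(κL) = 50.58.
Matching ψ, ψ′ at both faces gives T = [1 + V₀² sinh²(κL) / (4E(V₀ − E))]⁻¹ = 1/3729 = 0.000268.

T = 0.000268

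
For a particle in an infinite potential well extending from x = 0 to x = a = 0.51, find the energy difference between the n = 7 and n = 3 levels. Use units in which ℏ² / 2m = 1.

E_n = n²π²ℏ²/(2ma²), so ΔE = (7² − 3²) π²ℏ²/(2ma²).
ΔE = 40 × π² / (2 × 0.5 × 0.51²) = 1518.

ΔE = 1520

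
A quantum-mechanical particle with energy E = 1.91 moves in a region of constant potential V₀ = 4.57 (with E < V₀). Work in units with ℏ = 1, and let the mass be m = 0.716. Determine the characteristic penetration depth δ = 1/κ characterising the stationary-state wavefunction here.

δ = 0.512

Since E < V₀ the TISE in this region is ψ'' = κ²ψ with κ = √(2m(V₀ − E))/ℏ.
κ = √(2 × 0.716 × 2.66) = 1.952. The penetration depth is δ = 1/κ = 0.512.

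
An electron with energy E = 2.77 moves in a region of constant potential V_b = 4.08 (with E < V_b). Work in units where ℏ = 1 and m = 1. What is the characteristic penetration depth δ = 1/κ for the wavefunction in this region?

Since E < V_b the TISE in this region is ψ'' = κ²ψ with κ = √(2m(V_b − E))/ℏ.
κ = √(2 × 1 × 1.31) = 1.619. The penetration depth is δ = 1/κ = 0.618.

δ = 0.618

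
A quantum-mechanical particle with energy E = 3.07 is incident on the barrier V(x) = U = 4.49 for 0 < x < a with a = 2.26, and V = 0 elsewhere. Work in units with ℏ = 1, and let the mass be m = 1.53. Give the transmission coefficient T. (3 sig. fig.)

E < U: inside the barrier ψ ∝ e^{±κx} with κ = √(2m(U − E))/ℏ = 2.085.
κa = 4.711, sinh(κa) = 55.58.
The exact tunnelling result is T⁻¹ = 1 + U² sinh²(κa) / [4E(U − E)] = 3572, so T = 0.000280.

T = 0.000280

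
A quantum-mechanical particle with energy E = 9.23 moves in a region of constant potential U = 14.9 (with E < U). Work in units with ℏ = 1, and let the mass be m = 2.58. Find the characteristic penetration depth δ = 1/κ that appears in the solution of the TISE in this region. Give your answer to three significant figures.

δ = 0.185

Since E < U the TISE in this region is ψ'' = κ²ψ with κ = √(2m(U − E))/ℏ.
κ = √(2 × 2.58 × 5.67) = 5.409. The penetration depth is δ = 1/κ = 0.185.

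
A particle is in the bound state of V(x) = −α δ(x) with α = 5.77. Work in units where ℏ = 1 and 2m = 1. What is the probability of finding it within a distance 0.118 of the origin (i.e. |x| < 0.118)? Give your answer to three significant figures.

P = 0.494

The normalised bound state is ψ = √κ e^{−κ|x|} with κ = mα/ℏ² = 2.885.
P(|x| < d) = ∫_{−d}^{d} κ e^{−2κ|x|} dx = 1 − e^{−2κd} = 1 − e^{−0.6809} = 0.4938.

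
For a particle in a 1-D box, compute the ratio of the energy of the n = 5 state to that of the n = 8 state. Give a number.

E_n = n²π²ℏ²/(2mL²) so the ratio is n₂²/n₁² = 25/64 = 0.390625.

0.390625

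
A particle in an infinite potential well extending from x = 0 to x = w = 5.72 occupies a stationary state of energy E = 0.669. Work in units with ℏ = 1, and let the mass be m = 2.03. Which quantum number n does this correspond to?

n = 3

From E_n = n²π²ℏ²/(2mw²) invert to n = √(2mw²E)/(πℏ).
n = (5.72/π) × √(2 × 2.03 × 0.669) = 3.001 → n = 3.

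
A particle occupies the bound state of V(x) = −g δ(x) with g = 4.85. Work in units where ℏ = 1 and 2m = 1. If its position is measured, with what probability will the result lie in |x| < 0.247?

P = 0.698

The normalised bound state is ψ = √κ e^{−κ|x|} with κ = mg/ℏ² = 2.425.
P(|x| < d) = ∫_{−d}^{d} κ e^{−2κ|x|} dx = 1 − e^{−2κd} = 1 − e^{−1.198} = 0.6982.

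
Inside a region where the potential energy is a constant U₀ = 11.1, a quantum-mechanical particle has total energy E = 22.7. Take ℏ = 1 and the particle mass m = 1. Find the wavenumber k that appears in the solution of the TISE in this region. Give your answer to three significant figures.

k = 4.82

With E > U₀ the solution is oscillatory, ψ ∝ e^{±ikx} with k = √(2m(E − U₀))/ℏ.
k = √(2 × 1 × 11.6) = 4.817.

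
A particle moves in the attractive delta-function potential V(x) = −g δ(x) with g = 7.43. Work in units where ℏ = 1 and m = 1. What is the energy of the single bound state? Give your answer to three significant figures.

The bound state is ψ(x) = √κ e^{−κ|x|}. The derivative jump ψ'(0⁺) − ψ'(0⁻) = −(2mg/ℏ²)ψ(0) fixes κ = mg/ℏ² = 7.430.
Then E = −ℏ²κ²/(2m) = −mg²/(2ℏ²) = -27.60.

E = -27.6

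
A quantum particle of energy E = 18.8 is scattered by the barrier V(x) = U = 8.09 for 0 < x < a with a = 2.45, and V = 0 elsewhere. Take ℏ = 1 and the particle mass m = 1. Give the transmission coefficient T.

Above the barrier the interior wavenumber is k₂ = √(2m(E − U))/ℏ = 4.628, giving phase k₂a = 11.34.
Matching at both interfaces gives T⁻¹ = 1 + U² sin²(k₂a) / [4E(E − U)] = 1.072, hence T = 0.933.

T = 0.933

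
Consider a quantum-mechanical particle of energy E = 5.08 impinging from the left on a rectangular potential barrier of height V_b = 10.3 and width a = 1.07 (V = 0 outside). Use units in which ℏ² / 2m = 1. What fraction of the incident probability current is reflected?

R = 0.970

Since E < V_b the interior solution is evanescent with decay constant κ = √(2m(V_b − E))/ℏ = 2.285.
κa = 2.445, sinh(κa) = 5.720.
The exact tunnelling result is T⁻¹ = 1 + V_b² sinh²(κa) / [4E(V_b − E)] = 33.72, so T = 0.0297.
R = 1 − T = 0.970.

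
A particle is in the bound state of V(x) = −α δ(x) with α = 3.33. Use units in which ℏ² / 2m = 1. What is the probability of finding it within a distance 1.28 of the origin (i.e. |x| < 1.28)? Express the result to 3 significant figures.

The normalised bound state is ψ = √κ e^{−κ|x|} with κ = mα/ℏ² = 1.665.
P(|x| < d) = ∫_{−d}^{d} κ e^{−2κ|x|} dx = 1 − e^{−2κd} = 1 − e^{−4.262} = 0.9859.

P = 0.986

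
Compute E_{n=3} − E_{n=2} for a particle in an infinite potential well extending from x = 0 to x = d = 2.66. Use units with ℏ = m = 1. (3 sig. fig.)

ΔE = 3.49

E_n = n²π²ℏ²/(2md²), so ΔE = (3² − 2²) π²ℏ²/(2md²).
ΔE = 5 × π² / (2 × 1 × 2.66²) = 3.487.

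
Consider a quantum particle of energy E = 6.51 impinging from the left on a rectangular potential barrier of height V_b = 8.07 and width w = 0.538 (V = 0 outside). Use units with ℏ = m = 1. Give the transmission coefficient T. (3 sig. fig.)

Since E < V_b the interior solution is evanescent with decay constant κ = √(2m(V_b − E))/ℏ = 1.766.
κw = 0.9503, sinh(κw) = 1.100.
Matching ψ, ψ′ at both faces gives T = [1 + V_b² sinh²(κw) / (4E(V_b − E))]⁻¹ = 1/2.940 = 0.340.

T = 0.340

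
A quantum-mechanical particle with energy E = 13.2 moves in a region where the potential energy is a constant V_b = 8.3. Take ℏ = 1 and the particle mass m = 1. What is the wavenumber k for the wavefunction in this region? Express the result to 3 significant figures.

k = 3.13

With E > V_b the solution is oscillatory, ψ ∝ e^{±ikx} with k = √(2m(E − V_b))/ℏ.
k = √(2 × 1 × 4.9) = 3.130.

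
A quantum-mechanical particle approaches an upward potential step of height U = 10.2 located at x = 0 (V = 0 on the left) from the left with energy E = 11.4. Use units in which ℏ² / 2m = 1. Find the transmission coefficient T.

The wavenumbers are k₁ = √(2mE)/ℏ = 3.376 on the left and k₂ = √(2m(E − U))/ℏ = 1.095 on the right.
Continuity of ψ and ψ′ at the step yields the reflection amplitude r = (k₁ − k₂)/(k₁ + k₂) = 0.5101; thus R = |r|² = 0.2602, T = 0.7398.

T = 0.740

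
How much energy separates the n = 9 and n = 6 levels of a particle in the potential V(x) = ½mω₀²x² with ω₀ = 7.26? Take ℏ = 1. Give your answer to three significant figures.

E_n = ℏω₀(n + ½), so ΔE = (9 − 6) ℏω₀ = 3 × 7.26 = 21.78.

ΔE = 21.8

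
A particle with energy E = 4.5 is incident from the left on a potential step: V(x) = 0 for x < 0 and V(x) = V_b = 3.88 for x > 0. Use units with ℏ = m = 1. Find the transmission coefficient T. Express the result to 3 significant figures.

T = 0.790

The wavenumbers are k₁ = √(2mE)/ℏ = 3.000 on the left and k₂ = √(2m(E − V_b))/ℏ = 1.114 on the right.
Continuity of ψ and ψ′ at the step yields the reflection amplitude r = (k₁ − k₂)/(k₁ + k₂) = 0.4586; thus R = |r|² = 0.2103, T = 0.7897.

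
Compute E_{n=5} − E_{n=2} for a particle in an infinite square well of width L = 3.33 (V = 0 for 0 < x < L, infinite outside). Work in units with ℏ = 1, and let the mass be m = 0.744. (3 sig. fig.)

ΔE = 12.6

E_n = n²π²ℏ²/(2mL²), so ΔE = (5² − 2²) π²ℏ²/(2mL²).
ΔE = 21 × π² / (2 × 0.744 × 3.33²) = 12.56.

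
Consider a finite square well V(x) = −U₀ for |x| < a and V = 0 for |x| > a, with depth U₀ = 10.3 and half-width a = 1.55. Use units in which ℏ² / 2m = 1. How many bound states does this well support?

N = 4

Define the well-strength parameter z₀ = (a/ℏ)√(2mU₀) = 1.55 × √(2·0.5·10.3) = 4.975.
A new bound state (alternating even/odd) appears each time z₀ passes a multiple of π/2, so N = ⌊2z₀/π⌋ + 1 = ⌊3.167⌋ + 1 = 4.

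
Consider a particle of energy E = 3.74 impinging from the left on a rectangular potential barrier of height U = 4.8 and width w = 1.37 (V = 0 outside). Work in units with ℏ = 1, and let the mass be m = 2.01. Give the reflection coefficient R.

R = 0.990

E < U: inside the barrier ψ ∝ e^{±κx} with κ = √(2m(U − E))/ℏ = 2.064.
κw = 2.828, sinh(κw) = 8.427.
The exact tunnelling result is T⁻¹ = 1 + U² sinh²(κw) / [4E(U − E)] = 104.2, so T = 0.00960.
R = 1 − T = 0.990.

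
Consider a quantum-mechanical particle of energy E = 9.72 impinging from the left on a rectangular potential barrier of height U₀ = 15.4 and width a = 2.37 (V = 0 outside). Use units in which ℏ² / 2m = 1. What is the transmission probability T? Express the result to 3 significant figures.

T = 0.0000462

Since E < U₀ the interior solution is evanescent with decay constant κ = √(2m(U₀ − E))/ℏ = 2.383.
κa = 5.648, sinh(κa) = 141.9.
Matching ψ, ψ′ at both faces gives T = [1 + U₀² sinh²(κa) / (4E(U₀ − E))]⁻¹ = 1/21630 = 0.0000462.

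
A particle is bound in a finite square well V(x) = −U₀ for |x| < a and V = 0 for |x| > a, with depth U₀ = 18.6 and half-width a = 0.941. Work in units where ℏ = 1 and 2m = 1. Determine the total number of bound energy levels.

The dimensionless depth is z₀ = a√(2mU₀)/ℏ = 0.941 × √(18.60) = 4.058.
The even/odd transcendental equations gain one root per π/2 in z₀, giving N = 1 + ⌊2z₀/π⌋ = 1 + ⌊2.584⌋ = 3.

N = 3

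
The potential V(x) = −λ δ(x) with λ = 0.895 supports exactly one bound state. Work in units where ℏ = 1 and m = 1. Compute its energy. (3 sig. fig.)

E = -0.401

For x ≠ 0 the bound state is ψ ∝ e^{−κ|x|}; integrating the TISE across the delta gives the cusp condition 2κ = 2mλ/ℏ², so κ = 0.8950.
Then E = −ℏ²κ²/(2m) = −mλ²/(2ℏ²) = -0.4005.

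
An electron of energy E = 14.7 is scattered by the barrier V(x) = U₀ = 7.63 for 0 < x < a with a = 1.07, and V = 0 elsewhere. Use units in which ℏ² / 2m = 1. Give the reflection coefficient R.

R = 0.0118

Above the barrier the interior wavenumber is k₂ = √(2m(E − U₀))/ℏ = 2.659, giving phase k₂a = 2.845.
Matching at both interfaces gives T⁻¹ = 1 + U₀² sin²(k₂a) / [4E(E − U₀)] = 1.012, hence T = 0.988.
R = 1 − T = 0.0118.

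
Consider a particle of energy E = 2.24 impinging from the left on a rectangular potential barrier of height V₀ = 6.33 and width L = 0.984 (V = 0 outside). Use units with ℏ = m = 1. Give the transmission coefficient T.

Since E < V₀ the interior solution is evanescent with decay constant κ = √(2m(V₀ − E))/ℏ = 2.860.
κL = 2.814, sinh(κL) = 8.311.
The exact tunnelling result is T⁻¹ = 1 + V₀² sinh²(κL) / [4E(V₀ − E)] = 76.52, so T = 0.0131.

T = 0.0131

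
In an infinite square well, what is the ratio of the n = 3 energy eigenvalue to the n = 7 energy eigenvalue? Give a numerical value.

E_n = n²π²ℏ²/(2mL²) so the ratio is n₂²/n₁² = 9/49 = 0.183673.

0.183673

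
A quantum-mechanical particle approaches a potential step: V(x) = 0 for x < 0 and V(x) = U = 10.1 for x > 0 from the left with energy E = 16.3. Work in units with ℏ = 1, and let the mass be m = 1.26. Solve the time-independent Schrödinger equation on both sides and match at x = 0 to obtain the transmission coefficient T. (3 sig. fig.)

On each side the TISE gives plane waves with k = √(2m(E − V))/ℏ: k₁ = √(2·1.26·16.3) = 6.409, k₂ = √(2·1.26·6.2) = 3.953.
Matching ψ and ψ′ at x = 0 gives r = (k₁ − k₂)/(k₁ + k₂), so R = r² = 0.05620 and T = 1 − R = 0.9438.

T = 0.944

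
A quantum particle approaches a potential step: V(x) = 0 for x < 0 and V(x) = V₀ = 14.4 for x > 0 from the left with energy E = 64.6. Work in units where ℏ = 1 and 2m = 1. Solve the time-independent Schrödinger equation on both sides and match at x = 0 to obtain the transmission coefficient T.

T = 0.996

The wavenumbers are k₁ = √(2mE)/ℏ = 8.037 on the left and k₂ = √(2m(E − V₀))/ℏ = 7.085 on the right.
Continuity of ψ and ψ′ at the step yields the reflection amplitude r = (k₁ − k₂)/(k₁ + k₂) = 0.06297; thus R = |r|² = 0.003965, T = 0.9960.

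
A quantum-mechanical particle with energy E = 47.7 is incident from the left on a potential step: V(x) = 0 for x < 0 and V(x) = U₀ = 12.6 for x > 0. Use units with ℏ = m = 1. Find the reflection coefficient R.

R = 0.00586

The wavenumbers are k₁ = √(2mE)/ℏ = 9.767 on the left and k₂ = √(2m(E − U₀))/ℏ = 8.379 on the right.
Continuity of ψ and ψ′ at the step yields the reflection amplitude r = (k₁ − k₂)/(k₁ + k₂) = 0.07653; thus R = |r|² = 0.005857, T = 0.9941.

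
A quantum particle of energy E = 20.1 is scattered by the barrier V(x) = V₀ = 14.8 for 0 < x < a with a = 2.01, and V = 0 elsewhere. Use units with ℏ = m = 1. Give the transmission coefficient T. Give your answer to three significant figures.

E > V₀: inside the barrier k₂ = √(2m(E − V₀))/ℏ = 3.256, k₂a = 6.544.
T = [1 + V₀² sin²(k₂a) / (4E(E − V₀))]⁻¹ = 1/1.034 = 0.967.

T = 0.967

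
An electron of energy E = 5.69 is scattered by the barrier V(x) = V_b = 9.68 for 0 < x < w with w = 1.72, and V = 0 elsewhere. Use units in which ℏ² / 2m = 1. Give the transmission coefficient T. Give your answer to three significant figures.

T = 0.00401

Since E < V_b the interior solution is evanescent with decay constant κ = √(2m(V_b − E))/ℏ = 1.997.
κw = 3.436, sinh(κw) = 15.51.
Matching ψ, ψ′ at both faces gives T = [1 + V_b² sinh²(κw) / (4E(V_b − E))]⁻¹ = 1/249.2 = 0.00401.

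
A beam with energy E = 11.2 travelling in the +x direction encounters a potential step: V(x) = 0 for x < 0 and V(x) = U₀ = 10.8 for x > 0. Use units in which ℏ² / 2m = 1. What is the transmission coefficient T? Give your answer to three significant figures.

T = 0.535

On each side the TISE gives plane waves with k = √(2m(E − V))/ℏ: k₁ = √(2·½·11.2) = 3.347, k₂ = √(2·½·0.4) = 0.6325.
Matching ψ and ψ′ at x = 0 gives r = (k₁ − k₂)/(k₁ + k₂), so R = r² = 0.4653 and T = 1 − R = 0.5347.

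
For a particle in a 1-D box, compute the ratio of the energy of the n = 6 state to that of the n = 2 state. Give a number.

9

Since E_n ∝ n², the ratio is (6/2)² = 9.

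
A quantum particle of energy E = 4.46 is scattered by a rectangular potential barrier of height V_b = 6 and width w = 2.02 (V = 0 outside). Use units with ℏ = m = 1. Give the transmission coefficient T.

T = 0.00254

Since E < V_b the interior solution is evanescent with decay constant κ = √(2m(V_b − E))/ℏ = 1.755.
κw = 3.545, sinh(κw) = 17.31.
The exact tunnelling result is T⁻¹ = 1 + V_b² sinh²(κw) / [4E(V_b − E)] = 393.5, so T = 0.00254.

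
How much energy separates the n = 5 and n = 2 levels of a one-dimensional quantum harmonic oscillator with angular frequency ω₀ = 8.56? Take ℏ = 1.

E_n = ℏω₀(n + ½), so ΔE = (5 − 2) ℏω₀ = 3 × 8.56 = 25.68.

ΔE = 25.7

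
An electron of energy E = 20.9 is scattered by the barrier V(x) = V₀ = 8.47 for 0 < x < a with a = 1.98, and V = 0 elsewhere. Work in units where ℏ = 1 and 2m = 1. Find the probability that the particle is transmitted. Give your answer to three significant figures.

T = 0.972

E > V₀: inside the barrier k₂ = √(2m(E − V₀))/ℏ = 3.526, k₂a = 6.981.
T = [1 + V₀² sin²(k₂a) / (4E(E − V₀))]⁻¹ = 1/1.028 = 0.972.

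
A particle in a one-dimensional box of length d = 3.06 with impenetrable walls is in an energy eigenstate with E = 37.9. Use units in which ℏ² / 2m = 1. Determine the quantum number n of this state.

n = 6

For an infinite well E_n = n²π²ℏ²/(2md²), so n = (d/πℏ)√(2mE).
n = (3.06/π) × √(2 × 0.5 × 37.9) = 5.996 → n = 6.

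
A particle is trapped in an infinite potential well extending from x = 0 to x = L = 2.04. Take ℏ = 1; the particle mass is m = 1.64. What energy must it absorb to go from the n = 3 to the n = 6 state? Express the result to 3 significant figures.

E_n = n²π²ℏ²/(2mL²), so ΔE = (6² − 3²) π²ℏ²/(2mL²).
ΔE = 27 × π² / (2 × 1.64 × 2.04²) = 19.52.

ΔE = 19.5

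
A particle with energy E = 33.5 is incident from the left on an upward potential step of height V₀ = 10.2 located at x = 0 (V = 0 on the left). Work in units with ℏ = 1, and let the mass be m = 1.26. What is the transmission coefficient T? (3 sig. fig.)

The wavenumbers are k₁ = √(2mE)/ℏ = 9.188 on the left and k₂ = √(2m(E − V₀))/ℏ = 7.663 on the right.
Matching ψ and ψ′ at x = 0 gives r = (k₁ − k₂)/(k₁ + k₂), so R = r² = 0.008195 and T = 1 − R = 0.9918.

T = 0.992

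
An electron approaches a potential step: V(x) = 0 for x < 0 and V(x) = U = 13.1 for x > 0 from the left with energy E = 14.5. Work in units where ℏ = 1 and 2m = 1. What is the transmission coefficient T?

T = 0.723

The wavenumbers are k₁ = √(2mE)/ℏ = 3.808 on the left and k₂ = √(2m(E − U))/ℏ = 1.183 on the right.
Matching ψ and ψ′ at x = 0 gives r = (k₁ − k₂)/(k₁ + k₂), so R = r² = 0.2765 and T = 1 − R = 0.7235.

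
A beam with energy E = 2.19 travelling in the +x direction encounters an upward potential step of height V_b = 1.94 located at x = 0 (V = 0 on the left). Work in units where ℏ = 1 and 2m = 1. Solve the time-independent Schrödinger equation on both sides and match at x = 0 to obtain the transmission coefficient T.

T = 0.755

On each side the TISE gives plane waves with k = √(2m(E − V))/ℏ: k₁ = √(2·½·2.19) = 1.480, k₂ = √(2·½·0.25) = 0.5000.
Matching ψ and ψ′ at x = 0 gives r = (k₁ − k₂)/(k₁ + k₂), so R = r² = 0.2449 and T = 1 − R = 0.7551.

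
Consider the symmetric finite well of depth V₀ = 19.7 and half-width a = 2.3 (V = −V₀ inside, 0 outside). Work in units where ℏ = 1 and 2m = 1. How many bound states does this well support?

Define the well-strength parameter z₀ = (a/ℏ)√(2mV₀) = 2.3 × √(2·0.5·19.7) = 10.21.
A new bound state (alternating even/odd) appears each time z₀ passes a multiple of π/2, so N = ⌊2z₀/π⌋ + 1 = ⌊6.499⌋ + 1 = 7.

N = 7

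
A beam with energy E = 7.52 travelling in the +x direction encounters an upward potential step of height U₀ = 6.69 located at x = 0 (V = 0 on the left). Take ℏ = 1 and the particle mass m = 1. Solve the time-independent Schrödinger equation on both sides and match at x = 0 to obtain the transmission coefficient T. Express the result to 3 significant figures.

On each side the TISE gives plane waves with k = √(2m(E − V))/ℏ: k₁ = √(2·1·7.52) = 3.878, k₂ = √(2·1·0.83) = 1.288.
Continuity of ψ and ψ′ at the step yields the reflection amplitude r = (k₁ − k₂)/(k₁ + k₂) = 0.5012; thus R = |r|² = 0.2513, T = 0.7487.

T = 0.749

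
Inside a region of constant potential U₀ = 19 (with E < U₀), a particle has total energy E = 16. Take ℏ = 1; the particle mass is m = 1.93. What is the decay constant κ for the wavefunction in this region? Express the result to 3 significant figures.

κ = 3.40

Since E < U₀ the TISE in this region is ψ'' = κ²ψ with κ = √(2m(U₀ − E))/ℏ.
κ = √(2 × 1.93 × 3) = 3.403.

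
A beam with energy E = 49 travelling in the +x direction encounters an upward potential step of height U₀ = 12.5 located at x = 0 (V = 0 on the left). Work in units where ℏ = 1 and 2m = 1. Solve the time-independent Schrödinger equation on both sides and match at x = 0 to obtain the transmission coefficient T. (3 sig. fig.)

T = 0.995

On each side the TISE gives plane waves with k = √(2m(E − V))/ℏ: k₁ = √(2·½·49) = 7.000, k₂ = √(2·½·36.5) = 6.042.
Matching ψ and ψ′ at x = 0 gives r = (k₁ − k₂)/(k₁ + k₂), so R = r² = 0.005401 and T = 1 − R = 0.9946.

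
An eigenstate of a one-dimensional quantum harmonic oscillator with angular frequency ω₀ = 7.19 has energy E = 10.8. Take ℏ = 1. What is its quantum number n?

E_n = ℏω₀(n + ½) ⇒ n = E/(ℏω₀) − ½ = 10.8/7.19 − 0.5 = 1.002 → n = 1.

n = 1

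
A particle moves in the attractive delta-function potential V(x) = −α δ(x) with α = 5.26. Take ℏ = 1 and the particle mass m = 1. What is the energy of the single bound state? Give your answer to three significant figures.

The bound state is ψ(x) = √κ e^{−κ|x|}. The derivative jump ψ'(0⁺) − ψ'(0⁻) = −(2mα/ℏ²)ψ(0) fixes κ = mα/ℏ² = 5.260.
Then E = −ℏ²κ²/(2m) = −mα²/(2ℏ²) = -13.83.

E = -13.8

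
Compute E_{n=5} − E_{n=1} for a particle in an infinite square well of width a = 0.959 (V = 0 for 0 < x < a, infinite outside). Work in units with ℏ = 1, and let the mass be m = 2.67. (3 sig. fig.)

E_n = n²π²ℏ²/(2ma²), so ΔE = (5² − 1²) π²ℏ²/(2ma²).
ΔE = 24 × π² / (2 × 2.67 × 0.959²) = 48.23.

ΔE = 48.2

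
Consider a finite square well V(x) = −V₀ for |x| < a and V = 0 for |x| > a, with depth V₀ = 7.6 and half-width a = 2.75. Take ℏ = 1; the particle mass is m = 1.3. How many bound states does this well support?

Define the well-strength parameter z₀ = (a/ℏ)√(2mV₀) = 2.75 × √(2·1.3·7.6) = 12.22.
The even/odd transcendental equations gain one root per π/2 in z₀, giving N = 1 + ⌊2z₀/π⌋ = 1 + ⌊7.782⌋ = 8.

N = 8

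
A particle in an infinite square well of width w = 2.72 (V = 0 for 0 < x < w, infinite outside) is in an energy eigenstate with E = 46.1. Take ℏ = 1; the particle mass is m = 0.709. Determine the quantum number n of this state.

n = 7

From E_n = n²π²ℏ²/(2mw²) invert to n = √(2mw²E)/(πℏ).
n = (2.72/π) × √(2 × 0.709 × 46.1) = 7.000 → n = 7.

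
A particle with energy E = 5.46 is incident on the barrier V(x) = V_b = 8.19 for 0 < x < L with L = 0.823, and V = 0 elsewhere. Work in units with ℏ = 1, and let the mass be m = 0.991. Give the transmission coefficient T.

Since E < V_b the interior solution is evanescent with decay constant κ = √(2m(V_b − E))/ℏ = 2.326.
κL = 1.914, sinh(κL) = 3.318.
The exact tunnelling result is T⁻¹ = 1 + V_b² sinh²(κL) / [4E(V_b − E)] = 13.38, so T = 0.0747.

T = 0.0747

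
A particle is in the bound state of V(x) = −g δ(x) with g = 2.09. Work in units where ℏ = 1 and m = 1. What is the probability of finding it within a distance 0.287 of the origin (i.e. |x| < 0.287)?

P = 0.699

The normalised bound state is ψ = √κ e^{−κ|x|} with κ = mg/ℏ² = 2.090.
P(|x| < d) = ∫_{−d}^{d} κ e^{−2κ|x|} dx = 1 − e^{−2κd} = 1 − e^{−1.200} = 0.6987.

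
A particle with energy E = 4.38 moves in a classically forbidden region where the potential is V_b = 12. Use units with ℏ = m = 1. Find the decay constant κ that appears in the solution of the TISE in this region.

κ = 3.90

Since E < V_b the TISE in this region is ψ'' = κ²ψ with κ = √(2m(V_b − E))/ℏ.
κ = √(2 × 1 × 7.62) = 3.904.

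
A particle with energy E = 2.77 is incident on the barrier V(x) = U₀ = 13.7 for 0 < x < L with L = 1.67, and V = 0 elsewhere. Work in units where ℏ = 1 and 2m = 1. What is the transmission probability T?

Since E < U₀ the interior solution is evanescent with decay constant κ = √(2m(U₀ − E))/ℏ = 3.306.
κL = 5.521, sinh(κL) = 125.0.
The exact tunnelling result is T⁻¹ = 1 + U₀² sinh²(κL) / [4E(U₀ − E)] = 24200, so T = 0.0000413.

T = 0.0000413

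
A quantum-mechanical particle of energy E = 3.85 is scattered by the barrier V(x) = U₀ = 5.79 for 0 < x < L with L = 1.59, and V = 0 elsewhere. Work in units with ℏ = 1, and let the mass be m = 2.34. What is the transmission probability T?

E < U₀: inside the barrier ψ ∝ e^{±κx} with κ = √(2m(U₀ − E))/ℏ = 3.013.
κL = 4.791, sinh(κL) = 60.20.
The exact tunnelling result is T⁻¹ = 1 + U₀² sinh²(κL) / [4E(U₀ − E)] = 4068, so T = 0.000246.

T = 0.000246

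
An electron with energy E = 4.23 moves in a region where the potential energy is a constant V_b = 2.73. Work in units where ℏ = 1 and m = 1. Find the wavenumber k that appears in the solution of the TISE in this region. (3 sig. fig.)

k = 1.73

With E > V_b the solution is oscillatory, ψ ∝ e^{±ikx} with k = √(2m(E − V_b))/ℏ.
k = √(2 × 1 × 1.5) = 1.732.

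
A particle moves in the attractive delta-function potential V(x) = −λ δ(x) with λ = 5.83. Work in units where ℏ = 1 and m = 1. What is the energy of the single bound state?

E = -17.0

For x ≠ 0 the bound state is ψ ∝ e^{−κ|x|}; integrating the TISE across the delta gives the cusp condition 2κ = 2mλ/ℏ², so κ = 5.830.
Then E = −ℏ²κ²/(2m) = −mλ²/(2ℏ²) = -16.99.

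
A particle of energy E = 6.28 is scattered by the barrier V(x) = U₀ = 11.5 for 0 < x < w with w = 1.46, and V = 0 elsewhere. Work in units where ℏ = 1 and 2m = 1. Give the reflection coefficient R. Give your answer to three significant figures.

R = 0.995

Since E < U₀ the interior solution is evanescent with decay constant κ = √(2m(U₀ − E))/ℏ = 2.285.
κw = 3.336, sinh(κw) = 14.03.
The exact tunnelling result is T⁻¹ = 1 + U₀² sinh²(κw) / [4E(U₀ − E)] = 199.6, so T = 0.00501.
R = 1 − T = 0.995.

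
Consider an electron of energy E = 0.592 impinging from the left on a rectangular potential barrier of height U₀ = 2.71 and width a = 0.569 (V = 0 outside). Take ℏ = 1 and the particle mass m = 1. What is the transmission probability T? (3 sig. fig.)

E < U₀: inside the barrier ψ ∝ e^{±κx} with κ = √(2m(U₀ − E))/ℏ = 2.058.
κa = 1.171, sinh(κa) = 1.458.
The exact tunnelling result is T⁻¹ = 1 + U₀² sinh²(κa) / [4E(U₀ − E)] = 4.112, so T = 0.243.

T = 0.243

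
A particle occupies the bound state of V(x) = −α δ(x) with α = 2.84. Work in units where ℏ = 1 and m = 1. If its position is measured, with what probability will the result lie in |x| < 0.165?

The normalised bound state is ψ = √κ e^{−κ|x|} with κ = mα/ℏ² = 2.840.
P(|x| < d) = ∫_{−d}^{d} κ e^{−2κ|x|} dx = 1 − e^{−2κd} = 1 − e^{−0.9372} = 0.6083.

P = 0.608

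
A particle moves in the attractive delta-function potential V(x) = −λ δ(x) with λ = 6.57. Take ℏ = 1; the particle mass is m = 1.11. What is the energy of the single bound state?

The bound state is ψ(x) = √κ e^{−κ|x|}. The derivative jump ψ'(0⁺) − ψ'(0⁻) = −(2mλ/ℏ²)ψ(0) fixes κ = mλ/ℏ² = 7.293.
Then E = −ℏ²κ²/(2m) = −mλ²/(2ℏ²) = -23.96.

E = -24.0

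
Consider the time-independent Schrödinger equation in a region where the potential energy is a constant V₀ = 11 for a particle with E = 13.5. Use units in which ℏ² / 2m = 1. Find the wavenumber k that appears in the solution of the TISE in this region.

With E > V₀ the solution is oscillatory, ψ ∝ e^{±ikx} with k = √(2m(E − V₀))/ℏ.
k = √(2 × 0.5 × 2.5) = 1.581.

k = 1.58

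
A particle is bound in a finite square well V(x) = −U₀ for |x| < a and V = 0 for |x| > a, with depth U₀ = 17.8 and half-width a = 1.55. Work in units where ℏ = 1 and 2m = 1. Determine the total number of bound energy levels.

The dimensionless depth is z₀ = a√(2mU₀)/ℏ = 1.55 × √(17.80) = 6.539.
The even/odd transcendental equations gain one root per π/2 in z₀, giving N = 1 + ⌊2z₀/π⌋ = 1 + ⌊4.163⌋ = 5.

N = 5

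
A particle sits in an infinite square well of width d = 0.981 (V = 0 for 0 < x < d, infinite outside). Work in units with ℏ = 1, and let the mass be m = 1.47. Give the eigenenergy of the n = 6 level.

Requiring ψ(0) = ψ(d) = 0 quantises k = nπ/d, hence E_n = ℏ²k²/2m = n²π²ℏ²/(2md²).
E_6 = 6² × π² / (2 × 1.47 × 0.981²) = 125.6.

E = 126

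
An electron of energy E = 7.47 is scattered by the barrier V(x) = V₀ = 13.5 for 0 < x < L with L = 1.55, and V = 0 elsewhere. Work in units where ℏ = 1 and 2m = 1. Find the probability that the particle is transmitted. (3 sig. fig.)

T = 0.00195

E < V₀: inside the barrier ψ ∝ e^{±κx} with κ = √(2m(V₀ − E))/ℏ = 2.456.
κL = 3.806, sinh(κL) = 22.48.
Matching ψ, ψ′ at both faces gives T = [1 + V₀² sinh²(κL) / (4E(V₀ − E))]⁻¹ = 1/512.1 = 0.00195.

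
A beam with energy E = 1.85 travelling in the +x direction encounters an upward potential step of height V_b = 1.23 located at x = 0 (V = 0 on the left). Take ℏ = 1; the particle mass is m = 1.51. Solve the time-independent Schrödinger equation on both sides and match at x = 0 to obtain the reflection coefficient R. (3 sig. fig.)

The wavenumbers are k₁ = √(2mE)/ℏ = 2.364 on the left and k₂ = √(2m(E − V_b))/ℏ = 1.368 on the right.
Continuity of ψ and ψ′ at the step yields the reflection amplitude r = (k₁ − k₂)/(k₁ + k₂) = 0.2667; thus R = |r|² = 0.07113, T = 0.9289.

R = 0.0711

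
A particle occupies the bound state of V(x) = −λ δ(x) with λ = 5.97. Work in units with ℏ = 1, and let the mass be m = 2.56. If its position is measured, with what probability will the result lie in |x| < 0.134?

P = 0.983

The normalised bound state is ψ = √κ e^{−κ|x|} with κ = mλ/ℏ² = 15.28.
P(|x| < d) = ∫_{−d}^{d} κ e^{−2κ|x|} dx = 1 − e^{−2κd} = 1 − e^{−4.096} = 0.9834.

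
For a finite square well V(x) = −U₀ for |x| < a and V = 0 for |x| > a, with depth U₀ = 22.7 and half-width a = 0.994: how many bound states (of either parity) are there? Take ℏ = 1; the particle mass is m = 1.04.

N = 5

Define the well-strength parameter z₀ = (a/ℏ)√(2mU₀) = 0.994 × √(2·1.04·22.7) = 6.830.
A new bound state (alternating even/odd) appears each time z₀ passes a multiple of π/2, so N = ⌊2z₀/π⌋ + 1 = ⌊4.348⌋ + 1 = 5.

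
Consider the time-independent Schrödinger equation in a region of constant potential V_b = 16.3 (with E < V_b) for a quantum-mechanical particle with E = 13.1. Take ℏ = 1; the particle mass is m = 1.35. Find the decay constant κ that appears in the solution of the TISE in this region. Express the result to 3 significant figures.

κ = 2.94

Since E < V_b the TISE in this region is ψ'' = κ²ψ with κ = √(2m(V_b − E))/ℏ.
κ = √(2 × 1.35 × 3.2) = 2.939.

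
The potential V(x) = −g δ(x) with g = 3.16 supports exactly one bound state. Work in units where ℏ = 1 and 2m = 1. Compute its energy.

For x ≠ 0 the bound state is ψ ∝ e^{−κ|x|}; integrating the TISE across the delta gives the cusp condition 2κ = 2mg/ℏ², so κ = 1.580.
Then E = −ℏ²κ²/(2m) = −mg²/(2ℏ²) = -2.496.

E = -2.50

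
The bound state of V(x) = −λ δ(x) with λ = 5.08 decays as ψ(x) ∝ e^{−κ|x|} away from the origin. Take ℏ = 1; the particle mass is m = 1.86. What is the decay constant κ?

Integrate −(ℏ²/2m)ψ'' − λδ(x)ψ = Eψ from −ε to +ε: the ψ'' term gives ψ'(0⁺) − ψ'(0⁻) and the δ term gives −(2mλ/ℏ²)ψ(0).
With ψ ∝ e^{−κ|x|} this yields −2κ = −2mλ/ℏ², so κ = mλ/ℏ² = 9.449.

κ = 9.45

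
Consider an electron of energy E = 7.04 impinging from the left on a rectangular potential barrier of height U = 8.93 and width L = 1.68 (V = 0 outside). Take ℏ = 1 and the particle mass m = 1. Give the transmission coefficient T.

T = 0.00388

Since E < U the interior solution is evanescent with decay constant κ = √(2m(U − E))/ℏ = 1.944.
κL = 3.266, sinh(κL) = 13.09.
Matching ψ, ψ′ at both faces gives T = [1 + U² sinh²(κL) / (4E(U − E))]⁻¹ = 1/257.7 = 0.00388.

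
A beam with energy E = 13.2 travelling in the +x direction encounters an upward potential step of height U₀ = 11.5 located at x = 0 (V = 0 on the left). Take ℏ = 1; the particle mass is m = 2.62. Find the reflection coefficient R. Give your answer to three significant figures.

The wavenumbers are k₁ = √(2mE)/ℏ = 8.317 on the left and k₂ = √(2m(E − U₀))/ℏ = 2.985 on the right.
Continuity of ψ and ψ′ at the step yields the reflection amplitude r = (k₁ − k₂)/(k₁ + k₂) = 0.4718; thus R = |r|² = 0.2226, T = 0.7774.

R = 0.223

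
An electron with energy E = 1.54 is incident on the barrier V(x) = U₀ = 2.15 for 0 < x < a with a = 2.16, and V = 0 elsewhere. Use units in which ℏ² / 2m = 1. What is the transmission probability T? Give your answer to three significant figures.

T = 0.107

E < U₀: inside the barrier ψ ∝ e^{±κx} with κ = √(2m(U₀ − E))/ℏ = 0.7810.
κa = 1.687, sinh(κa) = 2.609.
Matching ψ, ψ′ at both faces gives T = [1 + U₀² sinh²(κa) / (4E(U₀ − E))]⁻¹ = 1/9.374 = 0.107.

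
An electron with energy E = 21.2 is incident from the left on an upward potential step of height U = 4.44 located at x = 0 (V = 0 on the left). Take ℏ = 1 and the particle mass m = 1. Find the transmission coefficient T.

The wavenumbers are k₁ = √(2mE)/ℏ = 6.512 on the left and k₂ = √(2m(E − U))/ℏ = 5.790 on the right.
Matching ψ and ψ′ at x = 0 gives r = (k₁ − k₂)/(k₁ + k₂), so R = r² = 0.003444 and T = 1 − R = 0.9966.

T = 0.997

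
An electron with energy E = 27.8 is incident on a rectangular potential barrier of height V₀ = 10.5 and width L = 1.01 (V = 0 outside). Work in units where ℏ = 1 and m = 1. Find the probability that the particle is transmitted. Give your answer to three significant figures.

Above the barrier the interior wavenumber is k₂ = √(2m(E − V₀))/ℏ = 5.882, giving phase k₂L = 5.941.
Matching at both interfaces gives T⁻¹ = 1 + V₀² sin²(k₂L) / [4E(E − V₀)] = 1.006, hence T = 0.994.

T = 0.994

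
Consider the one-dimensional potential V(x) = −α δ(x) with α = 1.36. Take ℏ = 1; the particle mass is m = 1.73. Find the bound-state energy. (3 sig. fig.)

E = -1.60

The bound state is ψ(x) = √κ e^{−κ|x|}. The derivative jump ψ'(0⁺) − ψ'(0⁻) = −(2mα/ℏ²)ψ(0) fixes κ = mα/ℏ² = 2.353.
Then E = −ℏ²κ²/(2m) = −mα²/(2ℏ²) = -1.600.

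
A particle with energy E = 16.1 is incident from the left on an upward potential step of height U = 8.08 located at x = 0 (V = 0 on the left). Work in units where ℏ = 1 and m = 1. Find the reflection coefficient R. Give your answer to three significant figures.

R = 0.0297

The wavenumbers are k₁ = √(2mE)/ℏ = 5.675 on the left and k₂ = √(2m(E − U))/ℏ = 4.005 on the right.
Continuity of ψ and ψ′ at the step yields the reflection amplitude r = (k₁ − k₂)/(k₁ + k₂) = 0.1725; thus R = |r|² = 0.02975, T = 0.9703.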